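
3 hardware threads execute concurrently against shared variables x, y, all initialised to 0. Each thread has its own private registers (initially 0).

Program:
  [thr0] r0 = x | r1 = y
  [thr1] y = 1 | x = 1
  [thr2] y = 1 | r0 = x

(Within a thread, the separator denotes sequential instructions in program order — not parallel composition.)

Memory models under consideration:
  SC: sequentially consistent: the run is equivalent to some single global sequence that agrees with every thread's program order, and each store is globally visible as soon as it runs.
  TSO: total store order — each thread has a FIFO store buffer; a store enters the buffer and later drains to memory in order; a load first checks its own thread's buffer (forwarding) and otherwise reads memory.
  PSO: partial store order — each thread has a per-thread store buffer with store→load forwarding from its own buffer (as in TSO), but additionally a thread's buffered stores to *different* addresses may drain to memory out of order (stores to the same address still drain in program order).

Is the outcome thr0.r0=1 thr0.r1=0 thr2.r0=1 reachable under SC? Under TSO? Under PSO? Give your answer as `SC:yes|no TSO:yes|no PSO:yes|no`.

SC:no TSO:no PSO:yes

outcome vector order: (thr0.r0,thr0.r1,thr2.r0)
SC (6): 0/0/0; 0/0/1; 0/1/0; 0/1/1; 1/1/0; 1/1/1
TSO (6): 0/0/0; 0/0/1; 0/1/0; 0/1/1; 1/1/0; 1/1/1
PSO (8): 0/0/0; 0/0/1; 0/1/0; 0/1/1; 1/0/0; 1/0/1; 1/1/0; 1/1/1
target 1/0/1 ∈ {PSO}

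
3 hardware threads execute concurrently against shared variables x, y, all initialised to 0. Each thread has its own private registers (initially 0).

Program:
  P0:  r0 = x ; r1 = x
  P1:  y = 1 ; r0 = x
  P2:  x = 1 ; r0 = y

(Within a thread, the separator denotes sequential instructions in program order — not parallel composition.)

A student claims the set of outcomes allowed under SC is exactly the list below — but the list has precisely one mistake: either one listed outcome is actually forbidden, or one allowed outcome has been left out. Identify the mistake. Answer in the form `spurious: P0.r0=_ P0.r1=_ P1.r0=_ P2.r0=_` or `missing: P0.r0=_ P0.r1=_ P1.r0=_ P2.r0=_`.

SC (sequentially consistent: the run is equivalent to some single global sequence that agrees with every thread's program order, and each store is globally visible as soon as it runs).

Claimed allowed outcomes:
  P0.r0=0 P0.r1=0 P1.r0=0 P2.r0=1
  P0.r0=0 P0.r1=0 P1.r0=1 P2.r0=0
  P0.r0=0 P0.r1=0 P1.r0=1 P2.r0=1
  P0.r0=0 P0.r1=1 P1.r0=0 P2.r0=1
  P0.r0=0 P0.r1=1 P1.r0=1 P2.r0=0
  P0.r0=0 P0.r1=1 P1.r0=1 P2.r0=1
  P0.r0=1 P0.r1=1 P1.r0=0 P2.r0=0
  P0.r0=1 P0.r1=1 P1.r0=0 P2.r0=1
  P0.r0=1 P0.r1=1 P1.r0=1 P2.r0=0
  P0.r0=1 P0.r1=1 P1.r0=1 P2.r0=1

spurious: P0.r0=1 P0.r1=1 P1.r0=0 P2.r0=0

outcome vector order: (P0.r0,P0.r1,P1.r0,P2.r0)
under SC → 0/0/0/1, 0/0/1/0, 0/0/1/1, 0/1/0/1, 0/1/1/0, 0/1/1/1, 1/1/0/1, 1/1/1/0, 1/1/1/1
claimed∖SC = {1/1/0/0}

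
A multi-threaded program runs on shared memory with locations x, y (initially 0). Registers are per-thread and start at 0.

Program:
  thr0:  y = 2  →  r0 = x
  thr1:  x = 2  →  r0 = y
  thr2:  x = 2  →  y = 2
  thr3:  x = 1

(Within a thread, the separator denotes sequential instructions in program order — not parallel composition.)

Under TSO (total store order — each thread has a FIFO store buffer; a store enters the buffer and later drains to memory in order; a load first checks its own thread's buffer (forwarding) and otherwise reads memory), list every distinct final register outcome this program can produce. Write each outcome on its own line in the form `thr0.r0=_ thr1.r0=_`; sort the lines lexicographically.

outcome vector order: (thr0.r0,thr1.r0)
|TSO outcomes| = 6

thr0.r0=0 thr1.r0=0
thr0.r0=0 thr1.r0=2
thr0.r0=1 thr1.r0=0
thr0.r0=1 thr1.r0=2
thr0.r0=2 thr1.r0=0
thr0.r0=2 thr1.r0=2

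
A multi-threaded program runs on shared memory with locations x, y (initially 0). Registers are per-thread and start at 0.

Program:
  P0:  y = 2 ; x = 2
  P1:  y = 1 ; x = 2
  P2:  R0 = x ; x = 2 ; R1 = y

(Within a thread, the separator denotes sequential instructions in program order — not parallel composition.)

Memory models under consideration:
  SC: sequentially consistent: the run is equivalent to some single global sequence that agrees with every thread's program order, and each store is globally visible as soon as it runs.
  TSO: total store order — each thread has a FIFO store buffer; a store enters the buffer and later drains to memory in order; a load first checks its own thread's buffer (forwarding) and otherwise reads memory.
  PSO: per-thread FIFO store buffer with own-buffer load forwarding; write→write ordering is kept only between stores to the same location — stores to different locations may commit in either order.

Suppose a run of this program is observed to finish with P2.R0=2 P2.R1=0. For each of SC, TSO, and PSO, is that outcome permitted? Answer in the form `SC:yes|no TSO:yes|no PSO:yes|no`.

outcome vector order: (P2.R0,P2.R1)
[SC] allowed = {(0,0) (0,1) (0,2) (2,1) (2,2)}
[TSO] allowed = {(0,0) (0,1) (0,2) (2,1) (2,2)}
[PSO] allowed = {(0,0) (0,1) (0,2) (2,0) (2,1) (2,2)}
target (2,0) ∈ {PSO}

SC:no TSO:no PSO:yes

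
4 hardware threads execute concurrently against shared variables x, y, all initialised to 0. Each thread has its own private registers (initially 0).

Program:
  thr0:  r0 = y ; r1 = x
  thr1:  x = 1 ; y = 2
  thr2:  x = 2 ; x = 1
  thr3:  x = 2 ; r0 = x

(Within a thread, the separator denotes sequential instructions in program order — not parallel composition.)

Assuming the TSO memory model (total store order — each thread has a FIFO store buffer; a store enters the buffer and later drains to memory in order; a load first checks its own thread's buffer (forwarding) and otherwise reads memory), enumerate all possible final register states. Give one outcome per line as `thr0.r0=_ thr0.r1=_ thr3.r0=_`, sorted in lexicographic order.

thr0.r0=0 thr0.r1=0 thr3.r0=1
thr0.r0=0 thr0.r1=0 thr3.r0=2
thr0.r0=0 thr0.r1=1 thr3.r0=1
thr0.r0=0 thr0.r1=1 thr3.r0=2
thr0.r0=0 thr0.r1=2 thr3.r0=1
thr0.r0=0 thr0.r1=2 thr3.r0=2
thr0.r0=2 thr0.r1=1 thr3.r0=1
thr0.r0=2 thr0.r1=1 thr3.r0=2
thr0.r0=2 thr0.r1=2 thr3.r0=1
thr0.r0=2 thr0.r1=2 thr3.r0=2

outcome vector order: (thr0.r0,thr0.r1,thr3.r0)
|TSO outcomes| = 10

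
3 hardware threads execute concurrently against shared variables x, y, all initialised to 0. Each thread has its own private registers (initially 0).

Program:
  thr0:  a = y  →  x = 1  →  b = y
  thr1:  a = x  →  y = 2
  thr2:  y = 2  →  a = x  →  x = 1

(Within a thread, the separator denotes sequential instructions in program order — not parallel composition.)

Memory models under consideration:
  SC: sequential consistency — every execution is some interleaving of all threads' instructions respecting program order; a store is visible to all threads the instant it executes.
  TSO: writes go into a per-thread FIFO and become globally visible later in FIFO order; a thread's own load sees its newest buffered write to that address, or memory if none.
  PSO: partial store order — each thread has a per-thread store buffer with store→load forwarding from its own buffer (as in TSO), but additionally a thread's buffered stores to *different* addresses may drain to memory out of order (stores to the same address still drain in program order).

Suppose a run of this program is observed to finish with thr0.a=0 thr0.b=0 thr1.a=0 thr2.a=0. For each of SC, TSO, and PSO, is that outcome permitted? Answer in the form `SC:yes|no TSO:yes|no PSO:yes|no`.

SC:no TSO:yes PSO:yes

outcome vector order: (thr0.a,thr0.b,thr1.a,thr2.a)
SC (10): 0001, 0011, 0200, 0201, 0210, 0211, 2200, 2201, 2210, 2211
TSO (12): 0000, 0001, 0010, 0011, 0200, 0201, 0210, 0211, 2200, 2201, 2210, 2211
PSO (12): 0000, 0001, 0010, 0011, 0200, 0201, 0210, 0211, 2200, 2201, 2210, 2211
target 0000 ∈ {TSO,PSO}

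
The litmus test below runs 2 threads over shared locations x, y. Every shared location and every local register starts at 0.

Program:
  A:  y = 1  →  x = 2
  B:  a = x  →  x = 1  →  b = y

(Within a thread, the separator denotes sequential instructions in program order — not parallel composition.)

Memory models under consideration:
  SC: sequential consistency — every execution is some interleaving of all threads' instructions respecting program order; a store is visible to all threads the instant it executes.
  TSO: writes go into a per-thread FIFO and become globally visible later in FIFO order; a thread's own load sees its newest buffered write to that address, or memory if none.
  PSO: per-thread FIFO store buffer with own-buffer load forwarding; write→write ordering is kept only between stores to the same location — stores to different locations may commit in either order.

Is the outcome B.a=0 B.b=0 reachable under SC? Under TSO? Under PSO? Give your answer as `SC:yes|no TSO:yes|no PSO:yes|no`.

SC:yes TSO:yes PSO:yes

outcome vector order: (B.a,B.b)
[SC] allowed = {00, 01, 21}
[TSO] allowed = {00, 01, 21}
[PSO] allowed = {00, 01, 20, 21}
target 00 ∈ {SC,TSO,PSO}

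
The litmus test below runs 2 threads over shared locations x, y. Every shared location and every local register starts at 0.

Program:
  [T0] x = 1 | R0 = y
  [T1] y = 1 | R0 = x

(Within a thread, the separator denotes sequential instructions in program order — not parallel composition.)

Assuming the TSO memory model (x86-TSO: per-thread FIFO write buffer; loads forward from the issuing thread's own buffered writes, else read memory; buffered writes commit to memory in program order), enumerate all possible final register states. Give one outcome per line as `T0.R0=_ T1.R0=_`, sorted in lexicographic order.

outcome vector order: (T0.R0,T1.R0)
|TSO outcomes| = 4

T0.R0=0 T1.R0=0
T0.R0=0 T1.R0=1
T0.R0=1 T1.R0=0
T0.R0=1 T1.R0=1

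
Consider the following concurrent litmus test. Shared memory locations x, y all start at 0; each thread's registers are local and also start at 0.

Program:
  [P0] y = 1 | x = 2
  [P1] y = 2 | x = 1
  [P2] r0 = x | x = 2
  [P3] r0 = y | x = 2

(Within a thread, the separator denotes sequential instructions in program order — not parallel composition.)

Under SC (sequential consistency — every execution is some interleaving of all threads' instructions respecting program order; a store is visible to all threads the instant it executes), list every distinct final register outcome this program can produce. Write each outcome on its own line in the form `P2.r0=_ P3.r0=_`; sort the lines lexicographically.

P2.r0=0 P3.r0=0
P2.r0=0 P3.r0=1
P2.r0=0 P3.r0=2
P2.r0=1 P3.r0=0
P2.r0=1 P3.r0=1
P2.r0=1 P3.r0=2
P2.r0=2 P3.r0=0
P2.r0=2 P3.r0=1
P2.r0=2 P3.r0=2

outcome vector order: (P2.r0,P3.r0)
|SC outcomes| = 9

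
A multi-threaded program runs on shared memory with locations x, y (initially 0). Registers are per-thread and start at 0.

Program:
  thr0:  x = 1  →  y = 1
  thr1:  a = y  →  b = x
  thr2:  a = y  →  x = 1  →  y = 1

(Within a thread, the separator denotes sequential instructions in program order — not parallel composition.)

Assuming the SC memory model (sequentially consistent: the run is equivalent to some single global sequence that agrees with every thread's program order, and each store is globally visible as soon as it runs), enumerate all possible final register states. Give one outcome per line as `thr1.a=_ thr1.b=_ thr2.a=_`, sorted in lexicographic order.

thr1.a=0 thr1.b=0 thr2.a=0
thr1.a=0 thr1.b=0 thr2.a=1
thr1.a=0 thr1.b=1 thr2.a=0
thr1.a=0 thr1.b=1 thr2.a=1
thr1.a=1 thr1.b=1 thr2.a=0
thr1.a=1 thr1.b=1 thr2.a=1

outcome vector order: (thr1.a,thr1.b,thr2.a)
|SC outcomes| = 6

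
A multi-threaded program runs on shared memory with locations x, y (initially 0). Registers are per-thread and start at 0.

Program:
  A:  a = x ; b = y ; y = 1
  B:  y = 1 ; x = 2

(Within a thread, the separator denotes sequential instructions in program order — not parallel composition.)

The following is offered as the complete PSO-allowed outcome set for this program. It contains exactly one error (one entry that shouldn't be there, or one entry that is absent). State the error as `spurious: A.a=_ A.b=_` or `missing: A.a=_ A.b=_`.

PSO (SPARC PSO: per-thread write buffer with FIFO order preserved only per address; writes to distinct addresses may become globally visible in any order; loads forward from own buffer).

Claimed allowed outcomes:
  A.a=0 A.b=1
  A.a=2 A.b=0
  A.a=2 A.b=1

missing: A.a=0 A.b=0

outcome vector order: (A.a,A.b)
[PSO] allowed = {<0 0>; <0 1>; <2 0>; <2 1>}
PSO∖claimed = {<0 0>}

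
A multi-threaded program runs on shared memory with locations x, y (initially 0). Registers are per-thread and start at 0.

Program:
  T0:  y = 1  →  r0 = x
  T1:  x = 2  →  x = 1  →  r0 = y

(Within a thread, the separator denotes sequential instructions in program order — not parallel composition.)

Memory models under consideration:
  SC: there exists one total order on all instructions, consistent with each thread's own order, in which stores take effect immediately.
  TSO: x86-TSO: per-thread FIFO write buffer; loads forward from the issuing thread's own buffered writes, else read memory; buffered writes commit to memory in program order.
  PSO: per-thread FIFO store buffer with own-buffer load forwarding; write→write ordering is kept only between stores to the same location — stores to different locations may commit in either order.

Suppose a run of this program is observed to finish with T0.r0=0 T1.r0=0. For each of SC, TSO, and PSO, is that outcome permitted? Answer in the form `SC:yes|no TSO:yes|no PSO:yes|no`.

SC:no TSO:yes PSO:yes

outcome vector order: (T0.r0,T1.r0)
under SC → 01; 10; 11; 21
under TSO → 00; 01; 10; 11; 20; 21
under PSO → 00; 01; 10; 11; 20; 21
target 00 ∈ {TSO,PSO}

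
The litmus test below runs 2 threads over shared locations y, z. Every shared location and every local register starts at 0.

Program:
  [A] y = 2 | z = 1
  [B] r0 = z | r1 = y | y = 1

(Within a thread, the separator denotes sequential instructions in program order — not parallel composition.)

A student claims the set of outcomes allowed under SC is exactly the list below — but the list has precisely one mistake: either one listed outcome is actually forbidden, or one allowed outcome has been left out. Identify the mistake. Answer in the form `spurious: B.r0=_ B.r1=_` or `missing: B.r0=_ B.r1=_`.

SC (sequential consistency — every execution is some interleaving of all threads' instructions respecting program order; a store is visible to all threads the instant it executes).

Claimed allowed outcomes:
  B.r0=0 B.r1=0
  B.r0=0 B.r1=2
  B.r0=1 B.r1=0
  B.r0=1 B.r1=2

outcome vector order: (B.r0,B.r1)
[SC] allowed = {(0,0) (0,2) (1,2)}
claimed∖SC = {(1,0)}

spurious: B.r0=1 B.r1=0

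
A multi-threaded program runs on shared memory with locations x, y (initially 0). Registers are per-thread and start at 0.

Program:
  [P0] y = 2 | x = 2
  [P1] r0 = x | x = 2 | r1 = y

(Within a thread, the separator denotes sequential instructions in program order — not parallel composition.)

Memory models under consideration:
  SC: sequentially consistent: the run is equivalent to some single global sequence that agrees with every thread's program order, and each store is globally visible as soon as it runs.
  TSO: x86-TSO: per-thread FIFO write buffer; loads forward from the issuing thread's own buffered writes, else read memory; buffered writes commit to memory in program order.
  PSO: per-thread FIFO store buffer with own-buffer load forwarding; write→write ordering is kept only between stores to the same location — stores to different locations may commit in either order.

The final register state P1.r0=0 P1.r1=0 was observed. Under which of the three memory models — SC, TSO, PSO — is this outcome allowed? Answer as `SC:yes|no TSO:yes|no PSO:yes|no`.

outcome vector order: (P1.r0,P1.r1)
SC: 3 outcomes — {00, 02, 22}
TSO: 3 outcomes — {00, 02, 22}
PSO: 4 outcomes — {00, 02, 20, 22}
target 00 ∈ {SC,TSO,PSO}

SC:yes TSO:yes PSO:yes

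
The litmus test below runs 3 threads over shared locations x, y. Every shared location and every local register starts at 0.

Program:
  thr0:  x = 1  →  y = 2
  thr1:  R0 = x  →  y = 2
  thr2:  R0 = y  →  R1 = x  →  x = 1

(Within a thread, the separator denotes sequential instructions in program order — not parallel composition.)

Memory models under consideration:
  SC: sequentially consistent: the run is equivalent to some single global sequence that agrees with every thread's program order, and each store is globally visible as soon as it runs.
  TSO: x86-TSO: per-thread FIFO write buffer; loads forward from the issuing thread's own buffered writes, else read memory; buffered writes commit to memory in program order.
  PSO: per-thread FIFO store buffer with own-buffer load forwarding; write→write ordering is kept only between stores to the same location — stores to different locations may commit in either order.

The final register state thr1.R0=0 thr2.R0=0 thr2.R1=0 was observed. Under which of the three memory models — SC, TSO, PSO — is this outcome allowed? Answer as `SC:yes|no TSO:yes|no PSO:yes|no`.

SC:yes TSO:yes PSO:yes

outcome vector order: (thr1.R0,thr2.R0,thr2.R1)
[SC] allowed = {(0,0,0), (0,0,1), (0,2,0), (0,2,1), (1,0,0), (1,0,1), (1,2,1)}
[TSO] allowed = {(0,0,0), (0,0,1), (0,2,0), (0,2,1), (1,0,0), (1,0,1), (1,2,1)}
[PSO] allowed = {(0,0,0), (0,0,1), (0,2,0), (0,2,1), (1,0,0), (1,0,1), (1,2,0), (1,2,1)}
target (0,0,0) ∈ {SC,TSO,PSO}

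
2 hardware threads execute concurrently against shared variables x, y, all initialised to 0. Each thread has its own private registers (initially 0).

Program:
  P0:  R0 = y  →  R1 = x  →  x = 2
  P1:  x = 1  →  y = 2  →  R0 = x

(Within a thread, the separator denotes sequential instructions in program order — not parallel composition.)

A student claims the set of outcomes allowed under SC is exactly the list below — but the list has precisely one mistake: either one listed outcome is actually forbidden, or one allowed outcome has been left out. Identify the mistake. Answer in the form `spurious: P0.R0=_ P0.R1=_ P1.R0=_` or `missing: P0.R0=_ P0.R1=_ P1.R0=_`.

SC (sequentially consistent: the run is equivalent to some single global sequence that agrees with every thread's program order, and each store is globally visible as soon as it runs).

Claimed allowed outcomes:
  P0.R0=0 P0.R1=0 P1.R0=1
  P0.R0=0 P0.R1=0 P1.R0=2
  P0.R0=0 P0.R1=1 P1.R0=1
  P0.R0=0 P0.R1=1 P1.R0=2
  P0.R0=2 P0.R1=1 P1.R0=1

missing: P0.R0=2 P0.R1=1 P1.R0=2

outcome vector order: (P0.R0,P0.R1,P1.R0)
under SC → (0,0,1), (0,0,2), (0,1,1), (0,1,2), (2,1,1), (2,1,2)
SC∖claimed = {(2,1,2)}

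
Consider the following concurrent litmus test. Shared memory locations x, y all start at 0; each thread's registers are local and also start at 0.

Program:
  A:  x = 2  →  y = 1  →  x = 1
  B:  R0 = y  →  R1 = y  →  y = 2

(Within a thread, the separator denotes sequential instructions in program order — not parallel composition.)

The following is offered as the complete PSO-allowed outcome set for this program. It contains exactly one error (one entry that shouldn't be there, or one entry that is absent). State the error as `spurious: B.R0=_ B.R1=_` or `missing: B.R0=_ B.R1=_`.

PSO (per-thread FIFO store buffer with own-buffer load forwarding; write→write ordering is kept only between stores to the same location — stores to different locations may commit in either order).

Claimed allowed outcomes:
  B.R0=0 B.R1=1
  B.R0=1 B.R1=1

outcome vector order: (B.R0,B.R1)
under PSO → <0 0>; <0 1>; <1 1>
PSO∖claimed = {<0 0>}

missing: B.R0=0 B.R1=0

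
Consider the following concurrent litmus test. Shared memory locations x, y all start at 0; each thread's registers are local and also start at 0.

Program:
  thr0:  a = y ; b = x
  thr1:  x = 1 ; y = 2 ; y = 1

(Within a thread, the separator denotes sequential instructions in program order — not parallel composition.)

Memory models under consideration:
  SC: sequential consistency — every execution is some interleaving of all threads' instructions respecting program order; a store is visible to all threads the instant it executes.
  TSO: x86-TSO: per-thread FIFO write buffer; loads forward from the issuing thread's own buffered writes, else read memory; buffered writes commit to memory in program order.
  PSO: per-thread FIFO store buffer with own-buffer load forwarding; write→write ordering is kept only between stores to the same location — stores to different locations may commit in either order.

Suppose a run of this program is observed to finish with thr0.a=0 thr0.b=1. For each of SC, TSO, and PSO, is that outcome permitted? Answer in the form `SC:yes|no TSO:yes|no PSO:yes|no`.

outcome vector order: (thr0.a,thr0.b)
SC: 4 outcomes — {(0,0) (0,1) (1,1) (2,1)}
TSO: 4 outcomes — {(0,0) (0,1) (1,1) (2,1)}
PSO: 6 outcomes — {(0,0) (0,1) (1,0) (1,1) (2,0) (2,1)}
target (0,1) ∈ {SC,TSO,PSO}

SC:yes TSO:yes PSO:yes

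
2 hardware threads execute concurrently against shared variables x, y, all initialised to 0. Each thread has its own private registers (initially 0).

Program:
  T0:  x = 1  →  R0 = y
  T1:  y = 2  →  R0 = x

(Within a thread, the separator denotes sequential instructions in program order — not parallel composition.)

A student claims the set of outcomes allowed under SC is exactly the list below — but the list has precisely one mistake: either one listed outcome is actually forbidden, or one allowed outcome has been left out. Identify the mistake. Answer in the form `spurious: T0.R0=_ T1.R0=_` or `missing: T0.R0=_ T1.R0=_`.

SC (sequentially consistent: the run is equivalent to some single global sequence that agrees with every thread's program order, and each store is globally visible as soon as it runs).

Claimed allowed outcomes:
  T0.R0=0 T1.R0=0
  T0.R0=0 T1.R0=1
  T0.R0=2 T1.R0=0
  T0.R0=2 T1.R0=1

spurious: T0.R0=0 T1.R0=0

outcome vector order: (T0.R0,T1.R0)
SC: 3 outcomes — {<0 1>; <2 0>; <2 1>}
claimed∖SC = {<0 0>}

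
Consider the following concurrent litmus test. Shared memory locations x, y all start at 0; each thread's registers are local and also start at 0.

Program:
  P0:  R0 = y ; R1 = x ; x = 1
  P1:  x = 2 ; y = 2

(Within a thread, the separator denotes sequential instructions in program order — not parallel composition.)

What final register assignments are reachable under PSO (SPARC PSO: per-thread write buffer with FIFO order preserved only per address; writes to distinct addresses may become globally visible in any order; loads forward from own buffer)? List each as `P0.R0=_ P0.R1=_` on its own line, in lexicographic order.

P0.R0=0 P0.R1=0
P0.R0=0 P0.R1=2
P0.R0=2 P0.R1=0
P0.R0=2 P0.R1=2

outcome vector order: (P0.R0,P0.R1)
|PSO outcomes| = 4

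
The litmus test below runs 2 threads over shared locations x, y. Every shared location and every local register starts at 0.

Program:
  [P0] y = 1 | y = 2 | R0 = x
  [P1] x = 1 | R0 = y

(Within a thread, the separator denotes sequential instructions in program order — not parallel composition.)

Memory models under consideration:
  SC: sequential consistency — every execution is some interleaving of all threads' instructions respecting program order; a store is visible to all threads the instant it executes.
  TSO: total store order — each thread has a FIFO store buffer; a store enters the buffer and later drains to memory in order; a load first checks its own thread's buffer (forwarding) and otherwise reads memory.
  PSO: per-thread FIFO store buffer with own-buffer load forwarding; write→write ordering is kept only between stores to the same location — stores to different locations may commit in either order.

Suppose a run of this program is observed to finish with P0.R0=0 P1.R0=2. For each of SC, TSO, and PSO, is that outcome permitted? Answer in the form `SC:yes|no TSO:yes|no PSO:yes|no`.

outcome vector order: (P0.R0,P1.R0)
under SC → 0/2 1/0 1/1 1/2
under TSO → 0/0 0/1 0/2 1/0 1/1 1/2
under PSO → 0/0 0/1 0/2 1/0 1/1 1/2
target 0/2 ∈ {SC,TSO,PSO}

SC:yes TSO:yes PSO:yes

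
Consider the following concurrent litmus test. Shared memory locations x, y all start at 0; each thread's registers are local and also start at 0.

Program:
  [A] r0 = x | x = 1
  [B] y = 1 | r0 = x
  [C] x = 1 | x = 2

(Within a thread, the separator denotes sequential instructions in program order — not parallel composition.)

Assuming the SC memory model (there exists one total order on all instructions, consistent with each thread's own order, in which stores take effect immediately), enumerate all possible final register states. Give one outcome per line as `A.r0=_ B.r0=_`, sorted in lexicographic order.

A.r0=0 B.r0=0
A.r0=0 B.r0=1
A.r0=0 B.r0=2
A.r0=1 B.r0=0
A.r0=1 B.r0=1
A.r0=1 B.r0=2
A.r0=2 B.r0=0
A.r0=2 B.r0=1
A.r0=2 B.r0=2

outcome vector order: (A.r0,B.r0)
|SC outcomes| = 9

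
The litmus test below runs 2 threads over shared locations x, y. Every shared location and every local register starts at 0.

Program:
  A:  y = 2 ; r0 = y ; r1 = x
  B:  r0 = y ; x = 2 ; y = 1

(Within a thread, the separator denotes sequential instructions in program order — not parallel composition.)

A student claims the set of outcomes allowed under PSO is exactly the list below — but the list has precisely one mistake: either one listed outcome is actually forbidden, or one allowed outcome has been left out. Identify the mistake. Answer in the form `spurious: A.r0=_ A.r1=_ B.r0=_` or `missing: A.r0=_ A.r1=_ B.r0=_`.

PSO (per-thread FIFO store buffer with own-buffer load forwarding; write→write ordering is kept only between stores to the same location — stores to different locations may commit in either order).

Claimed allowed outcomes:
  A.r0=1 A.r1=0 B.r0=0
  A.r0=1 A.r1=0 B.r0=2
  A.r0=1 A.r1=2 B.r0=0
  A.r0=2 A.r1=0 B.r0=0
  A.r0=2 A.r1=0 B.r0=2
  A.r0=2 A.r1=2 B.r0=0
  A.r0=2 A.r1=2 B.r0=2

outcome vector order: (A.r0,A.r1,B.r0)
PSO: 8 outcomes — {(1,0,0); (1,0,2); (1,2,0); (1,2,2); (2,0,0); (2,0,2); (2,2,0); (2,2,2)}
PSO∖claimed = {(1,2,2)}

missing: A.r0=1 A.r1=2 B.r0=2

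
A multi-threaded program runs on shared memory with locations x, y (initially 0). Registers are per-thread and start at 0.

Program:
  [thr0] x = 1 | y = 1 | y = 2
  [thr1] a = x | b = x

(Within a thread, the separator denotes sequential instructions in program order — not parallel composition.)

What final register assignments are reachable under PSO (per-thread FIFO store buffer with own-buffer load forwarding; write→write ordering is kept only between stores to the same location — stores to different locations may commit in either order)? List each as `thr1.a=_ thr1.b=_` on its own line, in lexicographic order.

outcome vector order: (thr1.a,thr1.b)
|PSO outcomes| = 3

thr1.a=0 thr1.b=0
thr1.a=0 thr1.b=1
thr1.a=1 thr1.b=1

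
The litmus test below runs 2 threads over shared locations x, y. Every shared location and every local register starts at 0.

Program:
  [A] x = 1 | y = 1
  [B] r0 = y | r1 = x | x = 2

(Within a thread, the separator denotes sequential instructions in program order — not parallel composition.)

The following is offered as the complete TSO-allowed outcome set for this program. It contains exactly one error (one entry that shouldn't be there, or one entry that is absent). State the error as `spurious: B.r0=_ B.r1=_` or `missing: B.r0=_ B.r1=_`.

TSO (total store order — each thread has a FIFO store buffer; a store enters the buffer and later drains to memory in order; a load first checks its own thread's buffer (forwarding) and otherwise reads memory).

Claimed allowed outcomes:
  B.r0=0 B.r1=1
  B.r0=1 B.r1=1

missing: B.r0=0 B.r1=0

outcome vector order: (B.r0,B.r1)
under TSO → (0,0), (0,1), (1,1)
TSO∖claimed = {(0,0)}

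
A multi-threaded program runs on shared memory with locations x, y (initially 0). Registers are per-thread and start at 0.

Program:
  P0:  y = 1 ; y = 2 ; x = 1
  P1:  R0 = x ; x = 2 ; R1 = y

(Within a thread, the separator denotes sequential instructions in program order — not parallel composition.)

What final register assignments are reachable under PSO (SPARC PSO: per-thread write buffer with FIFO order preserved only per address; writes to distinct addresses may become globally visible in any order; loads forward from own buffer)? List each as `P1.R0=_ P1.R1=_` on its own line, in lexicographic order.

outcome vector order: (P1.R0,P1.R1)
|PSO outcomes| = 6

P1.R0=0 P1.R1=0
P1.R0=0 P1.R1=1
P1.R0=0 P1.R1=2
P1.R0=1 P1.R1=0
P1.R0=1 P1.R1=1
P1.R0=1 P1.R1=2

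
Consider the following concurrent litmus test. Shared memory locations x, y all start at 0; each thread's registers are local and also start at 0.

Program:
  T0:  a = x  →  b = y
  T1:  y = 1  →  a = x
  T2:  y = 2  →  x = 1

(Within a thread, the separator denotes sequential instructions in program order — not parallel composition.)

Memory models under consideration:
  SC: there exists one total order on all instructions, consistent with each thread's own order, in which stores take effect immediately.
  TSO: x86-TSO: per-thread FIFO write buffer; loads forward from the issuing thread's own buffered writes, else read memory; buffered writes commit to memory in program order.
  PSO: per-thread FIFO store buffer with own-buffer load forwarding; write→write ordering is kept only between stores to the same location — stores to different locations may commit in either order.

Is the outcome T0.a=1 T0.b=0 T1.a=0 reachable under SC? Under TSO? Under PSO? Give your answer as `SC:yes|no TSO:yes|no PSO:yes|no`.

SC:no TSO:no PSO:yes

outcome vector order: (T0.a,T0.b,T1.a)
SC (10): 000 001 010 011 020 021 110 111 120 121
TSO (10): 000 001 010 011 020 021 110 111 120 121
PSO (12): 000 001 010 011 020 021 100 101 110 111 120 121
target 100 ∈ {PSO}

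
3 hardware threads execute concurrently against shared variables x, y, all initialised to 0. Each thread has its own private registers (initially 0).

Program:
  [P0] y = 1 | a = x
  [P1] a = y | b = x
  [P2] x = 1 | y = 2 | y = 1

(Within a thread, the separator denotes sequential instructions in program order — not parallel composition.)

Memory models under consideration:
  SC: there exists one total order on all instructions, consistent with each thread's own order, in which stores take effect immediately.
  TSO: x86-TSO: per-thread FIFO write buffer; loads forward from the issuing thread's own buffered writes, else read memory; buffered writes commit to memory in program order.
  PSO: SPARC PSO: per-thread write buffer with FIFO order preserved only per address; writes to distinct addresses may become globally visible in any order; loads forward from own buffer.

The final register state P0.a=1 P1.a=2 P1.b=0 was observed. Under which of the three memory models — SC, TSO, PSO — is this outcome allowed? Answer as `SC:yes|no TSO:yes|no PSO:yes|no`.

outcome vector order: (P0.a,P1.a,P1.b)
under SC → 0/0/0, 0/0/1, 0/1/0, 0/1/1, 0/2/1, 1/0/0, 1/0/1, 1/1/0, 1/1/1, 1/2/1
under TSO → 0/0/0, 0/0/1, 0/1/0, 0/1/1, 0/2/1, 1/0/0, 1/0/1, 1/1/0, 1/1/1, 1/2/1
under PSO → 0/0/0, 0/0/1, 0/1/0, 0/1/1, 0/2/0, 0/2/1, 1/0/0, 1/0/1, 1/1/0, 1/1/1, 1/2/0, 1/2/1
target 1/2/0 ∈ {PSO}

SC:no TSO:no PSO:yes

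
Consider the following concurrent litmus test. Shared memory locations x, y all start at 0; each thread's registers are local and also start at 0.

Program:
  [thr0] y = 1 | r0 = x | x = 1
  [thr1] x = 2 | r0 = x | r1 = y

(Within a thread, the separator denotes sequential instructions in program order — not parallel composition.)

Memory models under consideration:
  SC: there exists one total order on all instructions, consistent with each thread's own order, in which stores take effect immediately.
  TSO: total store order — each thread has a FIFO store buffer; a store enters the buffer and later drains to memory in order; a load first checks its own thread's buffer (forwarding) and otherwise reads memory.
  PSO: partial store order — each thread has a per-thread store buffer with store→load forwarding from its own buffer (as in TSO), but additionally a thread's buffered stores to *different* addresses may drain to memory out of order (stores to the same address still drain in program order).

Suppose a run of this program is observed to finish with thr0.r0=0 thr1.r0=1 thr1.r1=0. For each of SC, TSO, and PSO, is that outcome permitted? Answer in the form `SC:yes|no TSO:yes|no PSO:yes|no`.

outcome vector order: (thr0.r0,thr1.r0,thr1.r1)
under SC → 011; 021; 211; 220; 221
under TSO → 011; 020; 021; 211; 220; 221
under PSO → 010; 011; 020; 021; 210; 211; 220; 221
target 010 ∈ {PSO}

SC:no TSO:no PSO:yes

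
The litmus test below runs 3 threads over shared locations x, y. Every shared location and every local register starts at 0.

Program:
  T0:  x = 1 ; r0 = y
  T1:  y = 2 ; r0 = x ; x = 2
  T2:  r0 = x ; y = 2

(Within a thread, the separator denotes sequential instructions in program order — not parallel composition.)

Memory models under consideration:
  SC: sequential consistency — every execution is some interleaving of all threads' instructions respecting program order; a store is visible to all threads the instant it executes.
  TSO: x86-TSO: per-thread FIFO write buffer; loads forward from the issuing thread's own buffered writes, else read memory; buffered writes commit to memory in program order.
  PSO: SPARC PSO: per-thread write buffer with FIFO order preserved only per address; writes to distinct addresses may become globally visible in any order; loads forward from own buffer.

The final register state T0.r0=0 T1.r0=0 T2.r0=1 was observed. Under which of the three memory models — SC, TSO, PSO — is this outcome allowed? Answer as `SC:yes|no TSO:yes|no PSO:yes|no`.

outcome vector order: (T0.r0,T1.r0,T2.r0)
[SC] allowed = {0/1/0; 0/1/1; 0/1/2; 2/0/0; 2/0/1; 2/0/2; 2/1/0; 2/1/1; 2/1/2}
[TSO] allowed = {0/0/0; 0/0/1; 0/0/2; 0/1/0; 0/1/1; 0/1/2; 2/0/0; 2/0/1; 2/0/2; 2/1/0; 2/1/1; 2/1/2}
[PSO] allowed = {0/0/0; 0/0/1; 0/0/2; 0/1/0; 0/1/1; 0/1/2; 2/0/0; 2/0/1; 2/0/2; 2/1/0; 2/1/1; 2/1/2}
target 0/0/1 ∈ {TSO,PSO}

SC:no TSO:yes PSO:yes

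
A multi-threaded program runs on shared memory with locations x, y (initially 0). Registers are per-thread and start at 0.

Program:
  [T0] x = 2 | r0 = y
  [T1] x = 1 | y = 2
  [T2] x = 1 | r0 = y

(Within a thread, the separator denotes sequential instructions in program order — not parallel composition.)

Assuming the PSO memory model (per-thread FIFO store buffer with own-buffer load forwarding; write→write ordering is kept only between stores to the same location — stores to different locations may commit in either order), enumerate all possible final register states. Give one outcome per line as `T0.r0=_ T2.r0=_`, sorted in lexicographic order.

outcome vector order: (T0.r0,T2.r0)
|PSO outcomes| = 4

T0.r0=0 T2.r0=0
T0.r0=0 T2.r0=2
T0.r0=2 T2.r0=0
T0.r0=2 T2.r0=2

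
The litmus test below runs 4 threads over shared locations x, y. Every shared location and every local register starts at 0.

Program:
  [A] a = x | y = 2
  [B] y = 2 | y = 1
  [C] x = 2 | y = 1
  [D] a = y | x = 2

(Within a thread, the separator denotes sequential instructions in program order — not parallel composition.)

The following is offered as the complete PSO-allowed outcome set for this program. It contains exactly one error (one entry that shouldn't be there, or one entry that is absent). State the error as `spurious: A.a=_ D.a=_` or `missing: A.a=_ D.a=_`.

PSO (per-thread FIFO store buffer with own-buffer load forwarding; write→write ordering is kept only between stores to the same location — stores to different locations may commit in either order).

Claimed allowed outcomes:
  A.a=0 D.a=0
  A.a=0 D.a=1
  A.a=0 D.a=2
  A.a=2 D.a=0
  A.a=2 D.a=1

outcome vector order: (A.a,D.a)
[PSO] allowed = {00 01 02 20 21 22}
PSO∖claimed = {22}

missing: A.a=2 D.a=2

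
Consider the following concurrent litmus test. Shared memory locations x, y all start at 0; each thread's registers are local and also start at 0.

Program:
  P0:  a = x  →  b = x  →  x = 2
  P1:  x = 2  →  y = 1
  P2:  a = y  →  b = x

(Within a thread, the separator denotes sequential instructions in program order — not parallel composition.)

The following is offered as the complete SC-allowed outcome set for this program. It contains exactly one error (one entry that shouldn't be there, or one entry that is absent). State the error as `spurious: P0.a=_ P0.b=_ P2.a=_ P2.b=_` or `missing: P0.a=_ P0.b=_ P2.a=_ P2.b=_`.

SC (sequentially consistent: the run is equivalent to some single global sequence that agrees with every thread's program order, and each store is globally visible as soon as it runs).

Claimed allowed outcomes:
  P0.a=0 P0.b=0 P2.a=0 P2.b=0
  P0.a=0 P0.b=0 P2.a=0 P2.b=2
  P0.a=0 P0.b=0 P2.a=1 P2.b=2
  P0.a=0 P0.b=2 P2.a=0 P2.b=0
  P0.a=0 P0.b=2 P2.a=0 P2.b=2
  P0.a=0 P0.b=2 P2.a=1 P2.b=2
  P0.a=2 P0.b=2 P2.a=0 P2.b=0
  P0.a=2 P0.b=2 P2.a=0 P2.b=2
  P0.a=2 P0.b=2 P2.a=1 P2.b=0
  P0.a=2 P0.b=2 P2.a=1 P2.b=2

outcome vector order: (P0.a,P0.b,P2.a,P2.b)
[SC] allowed = {0/0/0/0, 0/0/0/2, 0/0/1/2, 0/2/0/0, 0/2/0/2, 0/2/1/2, 2/2/0/0, 2/2/0/2, 2/2/1/2}
claimed∖SC = {2/2/1/0}

spurious: P0.a=2 P0.b=2 P2.a=1 P2.b=0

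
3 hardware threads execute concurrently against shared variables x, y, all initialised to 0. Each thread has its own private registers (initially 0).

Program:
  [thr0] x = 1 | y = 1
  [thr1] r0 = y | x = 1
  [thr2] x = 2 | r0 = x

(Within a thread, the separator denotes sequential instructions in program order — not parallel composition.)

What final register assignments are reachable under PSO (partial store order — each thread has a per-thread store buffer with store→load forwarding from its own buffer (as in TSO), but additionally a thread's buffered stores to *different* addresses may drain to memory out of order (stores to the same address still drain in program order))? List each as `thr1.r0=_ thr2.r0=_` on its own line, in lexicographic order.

outcome vector order: (thr1.r0,thr2.r0)
|PSO outcomes| = 4

thr1.r0=0 thr2.r0=1
thr1.r0=0 thr2.r0=2
thr1.r0=1 thr2.r0=1
thr1.r0=1 thr2.r0=2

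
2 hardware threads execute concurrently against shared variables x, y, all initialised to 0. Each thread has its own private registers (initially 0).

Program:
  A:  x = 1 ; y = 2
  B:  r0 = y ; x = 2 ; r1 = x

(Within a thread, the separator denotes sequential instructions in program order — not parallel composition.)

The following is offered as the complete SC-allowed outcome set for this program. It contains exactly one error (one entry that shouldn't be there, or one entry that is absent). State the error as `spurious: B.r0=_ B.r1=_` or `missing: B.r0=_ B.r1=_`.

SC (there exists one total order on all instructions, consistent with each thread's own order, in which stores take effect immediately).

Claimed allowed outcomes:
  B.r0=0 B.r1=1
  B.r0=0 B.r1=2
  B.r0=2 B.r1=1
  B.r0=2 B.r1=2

outcome vector order: (B.r0,B.r1)
SC: 3 outcomes — {(0,1); (0,2); (2,2)}
claimed∖SC = {(2,1)}

spurious: B.r0=2 B.r1=1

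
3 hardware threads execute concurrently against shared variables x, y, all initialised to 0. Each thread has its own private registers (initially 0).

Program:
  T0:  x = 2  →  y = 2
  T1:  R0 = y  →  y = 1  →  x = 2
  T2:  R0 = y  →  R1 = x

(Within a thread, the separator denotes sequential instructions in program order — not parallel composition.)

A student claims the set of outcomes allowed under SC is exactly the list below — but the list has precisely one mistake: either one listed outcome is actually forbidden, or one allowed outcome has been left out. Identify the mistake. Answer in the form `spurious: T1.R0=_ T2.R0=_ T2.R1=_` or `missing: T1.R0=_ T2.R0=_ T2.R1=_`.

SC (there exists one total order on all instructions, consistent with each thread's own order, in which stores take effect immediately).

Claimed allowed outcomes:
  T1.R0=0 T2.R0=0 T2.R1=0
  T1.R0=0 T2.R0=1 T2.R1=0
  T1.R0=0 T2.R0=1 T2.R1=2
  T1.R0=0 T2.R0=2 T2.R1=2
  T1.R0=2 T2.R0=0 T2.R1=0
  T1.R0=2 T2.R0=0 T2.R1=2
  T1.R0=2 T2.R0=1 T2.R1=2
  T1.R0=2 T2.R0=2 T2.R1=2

missing: T1.R0=0 T2.R0=0 T2.R1=2

outcome vector order: (T1.R0,T2.R0,T2.R1)
under SC → 0/0/0, 0/0/2, 0/1/0, 0/1/2, 0/2/2, 2/0/0, 2/0/2, 2/1/2, 2/2/2
SC∖claimed = {0/0/2}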